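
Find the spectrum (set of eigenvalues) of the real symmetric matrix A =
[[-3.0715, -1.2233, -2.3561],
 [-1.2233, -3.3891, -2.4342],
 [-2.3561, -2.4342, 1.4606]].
sigma(A) ≈ {-6, -2, 3}

A is real symmetric, so its spectrum consists of real eigenvalues. Expanding the characteristic polynomial of the displayed matrix gives
  det(λ I - A) = p(λ) = λ^3 + (5)λ^2 + (-12)λ + (-36).
Solving p(λ) = 0 yields eigenvalues ≈ -6, -2, 3. (A is shown rounded to 4 decimals, so these recover the underlying integer eigenvalues to within that precision.)
Verification: the trace of A = -5 equals the sum of eigenvalues -5, and det(A) ≈ 36.0000 matches the eigenvalue product 36.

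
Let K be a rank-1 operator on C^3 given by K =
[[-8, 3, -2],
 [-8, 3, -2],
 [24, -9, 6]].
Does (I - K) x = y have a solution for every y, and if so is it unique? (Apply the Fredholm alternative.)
(I - K) is singular (det(I - K) = 0, i.e. 1 ∈ sigma(K)). (I - K) x = y is solvable iff y ⊥ ker((I - K)^*) = span{(-8, 3, -2)}, i.e. iff -8y_1 + 3y_2 - 2y_3 = 0. When solvable, the solutions are x = y + c·(1, 1, -3), c arbitrary (ker(I - K) = span{(1, 1, -3)}, dimension 1).

K has rank 1, so it is an outer product K = u v^T: every row of K is a multiple of one row vector. Reading off the entries, u = (1, 1, -3) and v = (-8, 3, -2) (row i of K equals u_i·v^T). A rank-one matrix u v^T satisfies K u = u (v·u) and kills the (2)-dimensional subspace v^⊥, so its characteristic polynomial is lambda^2 (lambda - v·u) with v·u = tr K = 1. Hence the eigenvalues of I - K are 1 (multiplicity 2) and 1 - (1) = 0, so det(I - K) = 0. (Direct check: I - K =
[[9, -3, 2],
 [8, -2, 2],
 [-24, 9, -5]]
has determinant 0.) So 1 is an eigenvalue of K and (I - K) is not invertible. The finite-dimensional Fredholm alternative says: either (I - K) is invertible, or ker(I - K) ≠ {0} and then range(I - K) = ker((I - K)^*)^⊥, with dim ker(I - K) = dim ker((I - K)^*). We are in the second case, so we need both kernels. Kernel of I - K: (I - K) u = u - u (v·u) = u - u = 0, so ker(I - K) = span{u} = span{(1, 1, -3)} (it is exactly 1-dimensional because rank(I - K) = 2). Kernel of the adjoint: K is real, so (I - K)^* = I - K^T = I - v u^T, and (I - v u^T) v = v - v (u·v) = 0; hence ker((I - K)^*) = span{v} = span{(-8, 3, -2)}. Therefore (I - K) x = y is solvable iff <y, v> = 0, i.e. iff -8y_1 + 3y_2 - 2y_3 = 0. When this holds, K y = u (v·y) = 0, so (I - K) y = y and x = y is a particular solution; the full solution set is the line x = y + c·u = y + c·(1, 1, -3), c ∈ C.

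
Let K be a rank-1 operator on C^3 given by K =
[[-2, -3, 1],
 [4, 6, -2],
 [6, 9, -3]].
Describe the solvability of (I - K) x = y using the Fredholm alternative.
(I - K) is singular (det(I - K) = 0, i.e. 1 ∈ sigma(K)). (I - K) x = y is solvable iff y ⊥ ker((I - K)^*) = span{(-2, -3, 1)}, i.e. iff -2y_1 - 3y_2 + y_3 = 0. When solvable, the solutions are x = y + c·(1, -2, -3), c arbitrary (ker(I - K) = span{(1, -2, -3)}, dimension 1).

K has rank 1, so it is an outer product K = u v^T: every row of K is a multiple of one row vector. Reading off the entries, u = (1, -2, -3) and v = (-2, -3, 1) (row i of K equals u_i·v^T). A rank-one matrix u v^T satisfies K u = u (v·u) and kills the (2)-dimensional subspace v^⊥, so its characteristic polynomial is lambda^2 (lambda - v·u) with v·u = tr K = 1. Hence the eigenvalues of I - K are 1 (multiplicity 2) and 1 - (1) = 0, so det(I - K) = 0. (Direct check: I - K =
[[3, 3, -1],
 [-4, -5, 2],
 [-6, -9, 4]]
has determinant 0.) So 1 is an eigenvalue of K and (I - K) is not invertible. The finite-dimensional Fredholm alternative says: either (I - K) is invertible, or ker(I - K) ≠ {0} and then range(I - K) = ker((I - K)^*)^⊥, with dim ker(I - K) = dim ker((I - K)^*). We are in the second case, so we need both kernels. Kernel of I - K: (I - K) u = u - u (v·u) = u - u = 0, so ker(I - K) = span{u} = span{(1, -2, -3)} (it is exactly 1-dimensional because rank(I - K) = 2). Kernel of the adjoint: K is real, so (I - K)^* = I - K^T = I - v u^T, and (I - v u^T) v = v - v (u·v) = 0; hence ker((I - K)^*) = span{v} = span{(-2, -3, 1)}. Therefore (I - K) x = y is solvable iff <y, v> = 0, i.e. iff -2y_1 - 3y_2 + y_3 = 0. When this holds, K y = u (v·y) = 0, so (I - K) y = y and x = y is a particular solution; the full solution set is the line x = y + c·u = y + c·(1, -2, -3), c ∈ C.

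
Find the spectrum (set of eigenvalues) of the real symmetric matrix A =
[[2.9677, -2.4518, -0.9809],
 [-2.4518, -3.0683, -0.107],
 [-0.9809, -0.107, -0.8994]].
sigma(A) ≈ {-4, -1, 4}

A is real symmetric, so its spectrum consists of real eigenvalues. Expanding the characteristic polynomial of the displayed matrix gives
  det(λ I - A) = p(λ) = λ^3 + (1)λ^2 + (-16)λ + (-16).
Solving p(λ) = 0 yields eigenvalues ≈ -4, -1, 4. (A is shown rounded to 4 decimals, so these recover the underlying integer eigenvalues to within that precision.)
Verification: the trace of A = -1 equals the sum of eigenvalues -1, and det(A) ≈ 15.9999 matches the eigenvalue product 16.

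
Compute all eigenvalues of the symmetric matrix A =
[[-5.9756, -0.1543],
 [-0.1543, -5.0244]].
sigma(A) ≈ {-6, -5}

A is real symmetric, so its spectrum consists of real eigenvalues. Expanding the characteristic polynomial of the displayed matrix gives
  det(λ I - A) = p(λ) = λ^2 + (11)λ + (30).
Solving p(λ) = 0 yields eigenvalues ≈ -6, -5. (A is shown rounded to 4 decimals, so these recover the underlying integer eigenvalues to within that precision.)
Verification: the trace of A = -11 equals the sum of eigenvalues -11, and det(A) ≈ 30.0000 matches the eigenvalue product 30.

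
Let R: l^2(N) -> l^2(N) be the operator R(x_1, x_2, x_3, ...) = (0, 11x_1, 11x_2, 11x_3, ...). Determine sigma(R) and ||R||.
sigma(R) = closed disk {z in C : |z| ≤ 11}; ||R|| = 11

Note R = 11·U where U is the unit right shift (U x)_k = x_{k-1} (with x_0 := 0); so ||R|| = 11||U|| and sigma(R) = 11·sigma(U). ||R x||^2 = sum_{k≥1} |11x_k|^2 = 121||x||^2, so ||R|| = 11 and sigma(R) ⊂ {|z| ≤ 11}. For any |lambda| < 11, the equation (R - lambda I) x = 0 forces x_1 = 0, then 11x_k = lambda x_{k+1} ⇒ x = 0, so R has no eigenvalues. But (R - lambda I) is not surjective for |lambda| < 11: solving (R - lambda I) x = e_1 would require x_n proportional to (lambda/11)^(-n), which is not in l^2. So every |lambda| < 11 lies in the residual spectrum. The boundary |lambda| = 11 is in the approximate point spectrum (the spectrum is closed). Hence sigma(R) is the closed disk of radius 11.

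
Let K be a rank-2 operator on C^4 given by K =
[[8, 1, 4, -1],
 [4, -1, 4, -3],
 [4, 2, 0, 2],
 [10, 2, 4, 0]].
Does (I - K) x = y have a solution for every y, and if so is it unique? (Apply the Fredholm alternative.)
(I - K) is invertible (det(I - K) = -34 ≠ 0), so for every y in C^4 the equation (I - K) x = y has a unique solution.

K has rank 2 and factors as K = U V^T = u1 v1^T + u2 v2^T with u1 = (2, 2, 0, 2), v1 = (3, 0, 2, -1), u2 = (1, -1, 2, 2), v2 = (2, 1, 0, 1) (multiplying out reproduces the displayed K). The nonzero eigenvalues of U V^T coincide with those of the 2 x 2 matrix G = V^T U = [[v1·u1, v1·u2], [v2·u1, v2·u2]] = [[4, 5], [8, 3]], and by the Sylvester determinant identity det(I_4 - U V^T) = det(I_2 - V^T U) = det([[-3, -5], [-8, -2]]) = (-3)(-2) - (-5)(-8) = -34. (Direct check: I - K =
[[-7, -1, -4, 1],
 [-4, 2, -4, 3],
 [-4, -2, 1, -2],
 [-10, -2, -4, 1]]
has determinant -34.) The finite-dimensional Fredholm alternative says: either (I - K) is invertible, or ker(I - K) ≠ {0} and then range(I - K) = ker((I - K)^*)^⊥, with dim ker(I - K) = dim ker((I - K)^*). Since det(I - K) ≠ 0, 1 is not an eigenvalue of K and ker(I - K) = {0}, so we are in the first case: for every y there is a unique x = (I - K)^(-1) y. (Explicitly, by the Woodbury identity, (I - U V^T)^(-1) = I + U (I_2 - G)^(-1) V^T.)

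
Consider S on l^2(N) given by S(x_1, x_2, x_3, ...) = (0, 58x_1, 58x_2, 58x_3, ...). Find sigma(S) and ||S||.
sigma(S) = closed disk {z in C : |z| ≤ 58}; ||S|| = 58

Note S = 58·U where U is the unit right shift (U x)_k = x_{k-1} (with x_0 := 0); so ||S|| = 58||U|| and sigma(S) = 58·sigma(U). ||S x||^2 = sum_{k≥1} |58x_k|^2 = 3364||x||^2, so ||S|| = 58 and sigma(S) ⊂ {|z| ≤ 58}. For any |lambda| < 58, the equation (S - lambda I) x = 0 forces x_1 = 0, then 58x_k = lambda x_{k+1} ⇒ x = 0, so S has no eigenvalues. But (S - lambda I) is not surjective for |lambda| < 58: solving (S - lambda I) x = e_1 would require x_n proportional to (lambda/58)^(-n), which is not in l^2. So every |lambda| < 58 lies in the residual spectrum. The boundary |lambda| = 58 is in the approximate point spectrum (the spectrum is closed). Hence sigma(S) is the closed disk of radius 58.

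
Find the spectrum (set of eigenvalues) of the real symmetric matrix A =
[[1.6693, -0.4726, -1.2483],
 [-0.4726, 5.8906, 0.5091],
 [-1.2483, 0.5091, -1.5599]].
sigma(A) ≈ {-2, 2, 6}

A is real symmetric, so its spectrum consists of real eigenvalues. Expanding the characteristic polynomial of the displayed matrix gives
  det(λ I - A) = p(λ) = λ^3 + (-6)λ^2 + (-4)λ + (24.0014).
Solving p(λ) = 0 yields eigenvalues ≈ -2, 2, 6. (A is shown rounded to 4 decimals, so these recover the underlying integer eigenvalues to within that precision.)
Verification: the trace of A = 6 equals the sum of eigenvalues 6, and det(A) ≈ -24.0014 matches the eigenvalue product -24.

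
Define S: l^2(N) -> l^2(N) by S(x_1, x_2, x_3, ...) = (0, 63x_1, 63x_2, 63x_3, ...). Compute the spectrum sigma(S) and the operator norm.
sigma(S) = closed disk {z in C : |z| ≤ 63}; ||S|| = 63

Note S = 63·U where U is the unit right shift (U x)_k = x_{k-1} (with x_0 := 0); so ||S|| = 63||U|| and sigma(S) = 63·sigma(U). ||S x||^2 = sum_{k≥1} |63x_k|^2 = 3969||x||^2, so ||S|| = 63 and sigma(S) ⊂ {|z| ≤ 63}. For any |lambda| < 63, the equation (S - lambda I) x = 0 forces x_1 = 0, then 63x_k = lambda x_{k+1} ⇒ x = 0, so S has no eigenvalues. But (S - lambda I) is not surjective for |lambda| < 63: solving (S - lambda I) x = e_1 would require x_n proportional to (lambda/63)^(-n), which is not in l^2. So every |lambda| < 63 lies in the residual spectrum. The boundary |lambda| = 63 is in the approximate point spectrum (the spectrum is closed). Hence sigma(S) is the closed disk of radius 63.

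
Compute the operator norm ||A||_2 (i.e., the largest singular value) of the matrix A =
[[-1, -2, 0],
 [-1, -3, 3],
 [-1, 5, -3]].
||A||_2 = sqrt(54) ≈ 7.3485 (= sqrt(largest eigenvalue of A^T A))

||A||_2 = sigma_max(A) = sqrt(lambda_max(A^T A)). Form the symmetric matrix M = A^T A =
[[3, 0, 0],
 [0, 38, -24],
 [0, -24, 18]].
Its characteristic polynomial (trace, sum of principal 2x2 minors, determinant of M give the coefficients) is
  p(λ) = det(λ I - M) = λ^3 - 59λ^2 + 276λ - 324.
By the rational root theorem any rational root is an integer divisor of 324. Testing λ = 54: p(54) = 157464 - 172044 + 14904 - 324 = 0, so λ = 54 is a root. Dividing out (λ - 54) leaves p(λ) = (λ - 54)(λ^2 - 5λ + 6). For λ^2 - 5λ + 6 the discriminant is 1. It is a perfect square (1^2), so the roots are rational: λ = (5 ± 1)/2 = 3, 2.
So the eigenvalues of A^T A are ≈ 2, 3, 54 (all ≥ 0, as they must be for A^T A). The largest is λ_max = 54, hence ||A||_2 = sqrt(λ_max) = sqrt(54) ≈ 7.3485.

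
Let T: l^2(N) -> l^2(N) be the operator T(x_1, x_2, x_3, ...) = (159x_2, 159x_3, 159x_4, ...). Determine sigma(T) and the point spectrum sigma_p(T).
sigma(T) = closed disk {z in C : |z| ≤ 159}; sigma_p(T) = open disk {z in C : |z| < 159}

Note T = 159·V where V is the unit left shift (V x)_k = x_{k+1}; so sigma(T) = 159·sigma(V) and ||T|| = 159||V||. ||T x||^2 = 25281sum_{k≥2} |x_k|^2 ≤ 25281||x||^2, with equality on {x : x_1 = 0}, so ||T|| = 159. For any lambda with |lambda| < 159, set r = lambda/159 (|r| < 1); the vector x = (1, r, r^2, ...) is in l^2 and satisfies T x = 159(r, r^2, ...) = lambda x, so lambda is an eigenvalue. On the boundary |lambda| = 159 the geometric series diverges, so no l^2 eigenvector exists, but these lambda lie in the approximate point spectrum. Hence sigma(T) is the closed disk of radius 159 and sigma_p(T) is the open disk.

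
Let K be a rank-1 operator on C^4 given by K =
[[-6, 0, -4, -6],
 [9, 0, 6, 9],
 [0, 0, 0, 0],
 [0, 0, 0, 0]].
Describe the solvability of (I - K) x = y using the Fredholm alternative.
(I - K) is invertible (det(I - K) = 7 ≠ 0), so for every y in C^4 the equation (I - K) x = y has a unique solution.

K has rank 1, so it is an outer product K = u v^T: every row of K is a multiple of one row vector. Reading off the entries, u = (2, -3, 0, 0) and v = (-3, 0, -2, -3) (row i of K equals u_i·v^T). A rank-one matrix u v^T satisfies K u = u (v·u) and kills the (3)-dimensional subspace v^⊥, so its characteristic polynomial is lambda^3 (lambda - v·u) with v·u = tr K = -6. Hence the eigenvalues of I - K are 1 (multiplicity 3) and 1 - (-6) = 7, so det(I - K) = 7. (Direct check: I - K =
[[7, 0, 4, 6],
 [-9, 1, -6, -9],
 [0, 0, 1, 0],
 [0, 0, 0, 1]]
has determinant 7.) The finite-dimensional Fredholm alternative says: either (I - K) is invertible, or ker(I - K) ≠ {0} and then range(I - K) = ker((I - K)^*)^⊥, with dim ker(I - K) = dim ker((I - K)^*). Since det(I - K) ≠ 0, 1 is not an eigenvalue of K and ker(I - K) = {0}, so we are in the first case: for every y there is a unique x = (I - K)^(-1) y. Explicitly, by the Sherman–Morrison formula, (I - u v^T)^(-1) = I + u v^T/(1 - v·u), i.e. (I - K)^(-1) = I + K/(7).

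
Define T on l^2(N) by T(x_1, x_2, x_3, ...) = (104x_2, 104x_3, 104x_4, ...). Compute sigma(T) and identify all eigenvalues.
sigma(T) = closed disk {z in C : |z| ≤ 104}; sigma_p(T) = open disk {z in C : |z| < 104}

Note T = 104·V where V is the unit left shift (V x)_k = x_{k+1}; so sigma(T) = 104·sigma(V) and ||T|| = 104||V||. ||T x||^2 = 10816sum_{k≥2} |x_k|^2 ≤ 10816||x||^2, with equality on {x : x_1 = 0}, so ||T|| = 104. For any lambda with |lambda| < 104, set r = lambda/104 (|r| < 1); the vector x = (1, r, r^2, ...) is in l^2 and satisfies T x = 104(r, r^2, ...) = lambda x, so lambda is an eigenvalue. On the boundary |lambda| = 104 the geometric series diverges, so no l^2 eigenvector exists, but these lambda lie in the approximate point spectrum. Hence sigma(T) is the closed disk of radius 104 and sigma_p(T) is the open disk.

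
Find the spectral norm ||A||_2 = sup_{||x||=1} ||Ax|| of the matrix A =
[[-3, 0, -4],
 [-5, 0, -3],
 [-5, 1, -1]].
||A||_2 ≈ 8.8769 (= sqrt(largest eigenvalue of A^T A))

||A||_2 = sigma_max(A) = sqrt(lambda_max(A^T A)). Form the symmetric matrix M = A^T A =
[[59, -5, 32],
 [-5, 1, -1],
 [32, -1, 26]].
Its characteristic polynomial (trace, sum of principal 2x2 minors, determinant of M give the coefficients) is
  p(λ) = det(λ I - M) = λ^3 - 86λ^2 + 569λ - 121.
No integer candidate from the rational root theorem (±divisors of 121) is a root, so the roots are irrational. The cubic discriminant is Δ = 1455988161 > 0, so there are three distinct real roots. p(0) = -121 and p(1) = 363 have opposite signs, so a root lies in (0, 1); Newton's method refines it to λ ≈ 0.2199. p(6) = 413 and p(7) = -9 have opposite signs, so a root lies in (6, 7); Newton's method refines it to λ ≈ 6.9815. p(78) = -4411 and p(79) = 1143 have opposite signs, so a root lies in (78, 79); Newton's method refines it to λ ≈ 78.7985. Check (Vieta): the three roots sum to 86, matching tr M = 86.
So the eigenvalues of A^T A are ≈ 0.2199, 6.9815, 78.7985 (all ≥ 0, as they must be for A^T A). The largest is λ_max ≈ 78.7985, hence ||A||_2 = sqrt(λ_max) ≈ 8.8769.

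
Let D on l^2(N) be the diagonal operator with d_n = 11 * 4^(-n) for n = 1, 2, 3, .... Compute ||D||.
||D|| = 11/4 (attained at n = 1)

For D diagonal, ||D|| = sup_n |d_n|. The sequence d_n = 11 * 4^(-n) is positive and strictly decreasing (ratio 4^(-1) < 1), so the supremum is d_1 = 11/4. Hence ||D|| = 11/4.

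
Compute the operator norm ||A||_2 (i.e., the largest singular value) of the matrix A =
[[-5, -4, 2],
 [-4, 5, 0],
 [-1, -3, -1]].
||A||_2 ≈ 7.2345 (= sqrt(largest eigenvalue of A^T A))

||A||_2 = sigma_max(A) = sqrt(lambda_max(A^T A)). Form the symmetric matrix M = A^T A =
[[42, 3, -9],
 [3, 50, -5],
 [-9, -5, 5]].
Its characteristic polynomial (trace, sum of principal 2x2 minors, determinant of M give the coefficients) is
  p(λ) = det(λ I - M) = λ^3 - 97λ^2 + 2445λ - 5625.
No integer candidate from the rational root theorem (±divisors of 5625) is a root, so the roots are irrational. The cubic discriminant is Δ = 405669600 > 0, so there are three distinct real roots. p(2) = -1115 and p(3) = 864 have opposite signs, so a root lies in (2, 3); Newton's method refines it to λ ≈ 2.5522. p(42) = 45 and p(43) = -336 have opposite signs, so a root lies in (42, 43); Newton's method refines it to λ ≈ 42.1104. p(52) = -165 and p(53) = 364 have opposite signs, so a root lies in (52, 53); Newton's method refines it to λ ≈ 52.3374. Check (Vieta): the three roots sum to 97, matching tr M = 97.
So the eigenvalues of A^T A are ≈ 2.5522, 42.1104, 52.3374 (all ≥ 0, as they must be for A^T A). The largest is λ_max ≈ 52.3374, hence ||A||_2 = sqrt(λ_max) ≈ 7.2345.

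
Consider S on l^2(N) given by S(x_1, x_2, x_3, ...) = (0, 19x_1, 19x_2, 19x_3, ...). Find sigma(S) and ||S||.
sigma(S) = closed disk {z in C : |z| ≤ 19}; ||S|| = 19

Note S = 19·U where U is the unit right shift (U x)_k = x_{k-1} (with x_0 := 0); so ||S|| = 19||U|| and sigma(S) = 19·sigma(U). ||S x||^2 = sum_{k≥1} |19x_k|^2 = 361||x||^2, so ||S|| = 19 and sigma(S) ⊂ {|z| ≤ 19}. For any |lambda| < 19, the equation (S - lambda I) x = 0 forces x_1 = 0, then 19x_k = lambda x_{k+1} ⇒ x = 0, so S has no eigenvalues. But (S - lambda I) is not surjective for |lambda| < 19: solving (S - lambda I) x = e_1 would require x_n proportional to (lambda/19)^(-n), which is not in l^2. So every |lambda| < 19 lies in the residual spectrum. The boundary |lambda| = 19 is in the approximate point spectrum (the spectrum is closed). Hence sigma(S) is the closed disk of radius 19.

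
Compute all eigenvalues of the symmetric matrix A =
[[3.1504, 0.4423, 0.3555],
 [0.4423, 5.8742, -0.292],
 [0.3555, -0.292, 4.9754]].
sigma(A) ≈ {3, 5, 6}

A is real symmetric, so its spectrum consists of real eigenvalues. Expanding the characteristic polynomial of the displayed matrix gives
  det(λ I - A) = p(λ) = λ^3 + (-14)λ^2 + (63)λ + (-89.999).
Solving p(λ) = 0 yields eigenvalues ≈ 3, 5, 6. (A is shown rounded to 4 decimals, so these recover the underlying integer eigenvalues to within that precision.)
Verification: the trace of A = 14 equals the sum of eigenvalues 14, and det(A) ≈ 89.9990 matches the eigenvalue product 90.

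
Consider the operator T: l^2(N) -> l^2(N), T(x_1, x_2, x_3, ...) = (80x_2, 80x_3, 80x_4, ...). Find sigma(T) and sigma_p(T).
sigma(T) = closed disk {z in C : |z| ≤ 80}; sigma_p(T) = open disk {z in C : |z| < 80}

Note T = 80·V where V is the unit left shift (V x)_k = x_{k+1}; so sigma(T) = 80·sigma(V) and ||T|| = 80||V||. ||T x||^2 = 6400sum_{k≥2} |x_k|^2 ≤ 6400||x||^2, with equality on {x : x_1 = 0}, so ||T|| = 80. For any lambda with |lambda| < 80, set r = lambda/80 (|r| < 1); the vector x = (1, r, r^2, ...) is in l^2 and satisfies T x = 80(r, r^2, ...) = lambda x, so lambda is an eigenvalue. On the boundary |lambda| = 80 the geometric series diverges, so no l^2 eigenvector exists, but these lambda lie in the approximate point spectrum. Hence sigma(T) is the closed disk of radius 80 and sigma_p(T) is the open disk.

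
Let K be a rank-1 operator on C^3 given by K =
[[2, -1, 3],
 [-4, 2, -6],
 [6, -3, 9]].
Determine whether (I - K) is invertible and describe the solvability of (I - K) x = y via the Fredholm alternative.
(I - K) is invertible (det(I - K) = -12 ≠ 0), so for every y in C^3 the equation (I - K) x = y has a unique solution.

K has rank 1, so it is an outer product K = u v^T: every row of K is a multiple of one row vector. Reading off the entries, u = (-1, 2, -3) and v = (-2, 1, -3) (row i of K equals u_i·v^T). A rank-one matrix u v^T satisfies K u = u (v·u) and kills the (2)-dimensional subspace v^⊥, so its characteristic polynomial is lambda^2 (lambda - v·u) with v·u = tr K = 13. Hence the eigenvalues of I - K are 1 (multiplicity 2) and 1 - (13) = -12, so det(I - K) = -12. (Direct check: I - K =
[[-1, 1, -3],
 [4, -1, 6],
 [-6, 3, -8]]
has determinant -12.) The finite-dimensional Fredholm alternative says: either (I - K) is invertible, or ker(I - K) ≠ {0} and then range(I - K) = ker((I - K)^*)^⊥, with dim ker(I - K) = dim ker((I - K)^*). Since det(I - K) ≠ 0, 1 is not an eigenvalue of K and ker(I - K) = {0}, so we are in the first case: for every y there is a unique x = (I - K)^(-1) y. Explicitly, by the Sherman–Morrison formula, (I - u v^T)^(-1) = I + u v^T/(1 - v·u), i.e. (I - K)^(-1) = I + K/(-12).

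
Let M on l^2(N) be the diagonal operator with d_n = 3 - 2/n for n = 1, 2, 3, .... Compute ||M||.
||M|| = 3

For a diagonal operator on l^2 with entries d_n, ||M|| = sup_n |d_n|. Here d_1 = 1, d_2 = 2, ..., and d_n = 3 - 2/n increases monotonically toward 3. All terms lie in [1, 3), so |d_n| = d_n and the supremum is the limit 3, which is not attained by any individual d_n. Hence ||M|| = 3.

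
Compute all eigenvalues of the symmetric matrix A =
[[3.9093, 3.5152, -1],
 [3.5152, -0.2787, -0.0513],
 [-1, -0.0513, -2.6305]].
sigma(A) ≈ {-3, -2, 6}

A is real symmetric, so its spectrum consists of real eigenvalues. Expanding the characteristic polynomial of the displayed matrix gives
  det(λ I - A) = p(λ) = λ^3 + (-1)λ^2 + (-24)λ + (-36).
Solving p(λ) = 0 yields eigenvalues ≈ -3, -2, 6. (A is shown rounded to 4 decimals, so these recover the underlying integer eigenvalues to within that precision.)
Verification: the trace of A = 1 equals the sum of eigenvalues 1, and det(A) ≈ 35.9996 matches the eigenvalue product 36.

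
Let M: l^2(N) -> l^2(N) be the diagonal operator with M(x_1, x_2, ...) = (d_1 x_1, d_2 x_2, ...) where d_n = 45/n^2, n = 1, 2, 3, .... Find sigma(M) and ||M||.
sigma(M) = {45/n^2 : n ≥ 1} ∪ {0}; ||M|| = 45

A bounded diagonal operator on l^2 with diagonal entries d_n has spectrum equal to the closure of {d_n : n ≥ 1}: every d_n is an eigenvalue (with eigenvector e_n), so {d_n} ⊂ sigma(M); the spectrum is closed, so its closure is too; and for lambda not in the closure, (M - lambda I) has bounded inverse (the diagonal entries 1/(d_n - lambda) are bounded). For our sequence d_n = 45/n^2, n = 1, 2, 3, ...:
  - {d_n} = {45/n^2 : n ≥ 1}; the only limit point is 0
  - closure = {45/n^2 : n ≥ 1} ∪ {0}
For the norm: a diagonal operator has ||M|| = sup_n |d_n|. Here d_n = 45/n^2 is positive and decreasing, so sup_n |d_n| = d_1 = 45. So ||M|| = 45.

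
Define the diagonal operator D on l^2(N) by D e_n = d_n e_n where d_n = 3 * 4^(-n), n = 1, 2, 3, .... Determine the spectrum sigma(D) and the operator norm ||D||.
sigma(D) = {3 * 4^(-n) : n ≥ 1} ∪ {0}; ||D|| = 3/4

A bounded diagonal operator on l^2 with diagonal entries d_n has spectrum equal to the closure of {d_n : n ≥ 1}: every d_n is an eigenvalue (with eigenvector e_n), so {d_n} ⊂ sigma(D); the spectrum is closed, so its closure is too; and for lambda not in the closure, (D - lambda I) has bounded inverse (the diagonal entries 1/(d_n - lambda) are bounded). For our sequence d_n = 3 * 4^(-n), n = 1, 2, 3, ...:
  - {d_n} = {3 * 4^(-n) : n ≥ 1}; the only limit point is 0
  - closure = {3 * 4^(-n) : n ≥ 1} ∪ {0}
For the norm: a diagonal operator has ||D|| = sup_n |d_n|. Here d_n = 3 * 4^(-n) is positive and decreasing, so sup_n |d_n| = d_1 = 3/4. So ||D|| = 3/4.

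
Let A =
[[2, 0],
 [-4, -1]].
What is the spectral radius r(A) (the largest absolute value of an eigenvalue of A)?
r(A) = 2

The eigenvalues of A are the roots of its characteristic polynomial. With M = A (coefficients from the trace and determinant):
  p(λ) = det(λ I - M) = λ^2 - λ - 2.
For λ^2 - λ - 2 the discriminant is 9. It is a perfect square (3^2), so the roots are rational: λ = (1 ± 3)/2 = 2, -1.
Thus the eigenvalues (to 4 decimals) are 2 (modulus 2); -1 (modulus 1). The spectral radius is the largest modulus: r(A) = 2. (Cross-check: r(A) ≤ ||A||_2 ≈ 4.5616; equality holds whenever A is normal, though it can also hold for some non-normal A.)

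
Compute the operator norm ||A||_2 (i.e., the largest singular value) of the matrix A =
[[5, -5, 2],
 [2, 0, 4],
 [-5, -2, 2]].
||A||_2 ≈ 8.089 (= sqrt(largest eigenvalue of A^T A))

||A||_2 = sigma_max(A) = sqrt(lambda_max(A^T A)). Form the symmetric matrix M = A^T A =
[[54, -15, 8],
 [-15, 29, -14],
 [8, -14, 24]].
Its characteristic polynomial (trace, sum of principal 2x2 minors, determinant of M give the coefficients) is
  p(λ) = det(λ I - M) = λ^3 - 107λ^2 + 3073λ - 23104.
No integer candidate from the rational root theorem (±divisors of 23104) is a root, so the roots are irrational. The cubic discriminant is Δ = 1156527925 > 0, so there are three distinct real roots. p(11) = -917 and p(12) = 92 have opposite signs, so a root lies in (11, 12); Newton's method refines it to λ ≈ 11.9025. p(29) = 415 and p(30) = -214 have opposite signs, so a root lies in (29, 30); Newton's method refines it to λ ≈ 29.6663. p(65) = -809 and p(66) = 1118 have opposite signs, so a root lies in (65, 66); Newton's method refines it to λ ≈ 65.4312. Check (Vieta): the three roots sum to 107, matching tr M = 107.
So the eigenvalues of A^T A are ≈ 11.9025, 29.6663, 65.4312 (all ≥ 0, as they must be for A^T A). The largest is λ_max ≈ 65.4312, hence ||A||_2 = sqrt(λ_max) ≈ 8.089.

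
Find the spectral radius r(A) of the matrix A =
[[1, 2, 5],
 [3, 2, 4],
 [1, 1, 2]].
r(A) = (6 + sqrt(40))/2 ≈ 6.1623

The eigenvalues of A are the roots of its characteristic polynomial. With M = A (coefficients from the trace, the sum of principal 2x2 minors, and det A):
  p(λ) = det(λ I - M) = λ^3 - 5λ^2 - 7λ - 1.
By the rational root theorem any rational root is an integer divisor of 1. Testing λ = -1: p(-1) = -1 - 5 + 7 - 1 = 0, so λ = -1 is a root. Dividing out (λ + 1) leaves p(λ) = (λ + 1)(λ^2 - 6λ - 1). For λ^2 - 6λ - 1 the discriminant is 40. It is nonnegative but not a perfect square, so the roots are real and irrational: λ = (6 ± sqrt(40))/2 ≈ 6.1623, -0.1623.
Thus the eigenvalues (to 4 decimals) are 6.1623 (modulus 6.1623); -0.1623 (modulus 0.1623); -1 (modulus 1). The spectral radius is the largest modulus: r(A) = (6 + sqrt(40))/2 ≈ 6.1623. (Cross-check: r(A) ≤ ||A||_2 ≈ 7.9049; equality holds whenever A is normal, though it can also hold for some non-normal A.)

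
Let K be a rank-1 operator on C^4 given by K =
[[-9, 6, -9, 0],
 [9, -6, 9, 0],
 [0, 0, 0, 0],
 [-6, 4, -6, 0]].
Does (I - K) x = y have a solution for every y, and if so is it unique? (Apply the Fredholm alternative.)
(I - K) is invertible (det(I - K) = 16 ≠ 0), so for every y in C^4 the equation (I - K) x = y has a unique solution.

K has rank 1, so it is an outer product K = u v^T: every row of K is a multiple of one row vector. Reading off the entries, u = (3, -3, 0, 2) and v = (-3, 2, -3, 0) (row i of K equals u_i·v^T). A rank-one matrix u v^T satisfies K u = u (v·u) and kills the (3)-dimensional subspace v^⊥, so its characteristic polynomial is lambda^3 (lambda - v·u) with v·u = tr K = -15. Hence the eigenvalues of I - K are 1 (multiplicity 3) and 1 - (-15) = 16, so det(I - K) = 16. (Direct check: I - K =
[[10, -6, 9, 0],
 [-9, 7, -9, 0],
 [0, 0, 1, 0],
 [6, -4, 6, 1]]
has determinant 16.) The finite-dimensional Fredholm alternative says: either (I - K) is invertible, or ker(I - K) ≠ {0} and then range(I - K) = ker((I - K)^*)^⊥, with dim ker(I - K) = dim ker((I - K)^*). Since det(I - K) ≠ 0, 1 is not an eigenvalue of K and ker(I - K) = {0}, so we are in the first case: for every y there is a unique x = (I - K)^(-1) y. Explicitly, by the Sherman–Morrison formula, (I - u v^T)^(-1) = I + u v^T/(1 - v·u), i.e. (I - K)^(-1) = I + K/(16).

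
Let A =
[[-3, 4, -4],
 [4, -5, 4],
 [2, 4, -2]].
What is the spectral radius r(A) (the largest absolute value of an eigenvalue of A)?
r(A) ≈ 9.5071

The eigenvalues of A are the roots of its characteristic polynomial. With M = A (coefficients from the trace, the sum of principal 2x2 minors, and det A):
  p(λ) = det(λ I - M) = λ^3 + 10λ^2 + 7λ + 22.
No integer candidate from the rational root theorem (±divisors of 22) is a root, so the roots are irrational. The cubic discriminant is Δ = -69820 < 0, so there is one real root and a complex-conjugate pair. p(-10) = -48 and p(-9) = 40 have opposite signs, so a root lies in (-10, -9); Newton's method refines it to λ ≈ -9.5071. Dividing out (λ - (-9.5071)) leaves approximately λ^2 + 0.4929λ + 2.3141. For λ^2 + 0.4929λ + 2.3141 the discriminant is -9.0133. It is negative, so the remaining roots are the complex-conjugate pair λ ≈ -0.2464 ± 1.5011i. Their product equals the constant term, so |λ|^2 ≈ 2.3141 and |λ| ≈ 1.5212.
Thus the eigenvalues (to 4 decimals) are -9.5071 (modulus 9.5071); -0.2464 ± 1.5011i (modulus 1.5212). The spectral radius is the largest modulus: r(A) ≈ 9.5071. (Cross-check: r(A) ≤ ||A||_2 ≈ 10.3168; equality holds whenever A is normal, though it can also hold for some non-normal A.)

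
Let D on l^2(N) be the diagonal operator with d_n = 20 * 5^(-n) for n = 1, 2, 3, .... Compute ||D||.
||D|| = 4 (attained at n = 1)

For D diagonal, ||D|| = sup_n |d_n|. The sequence d_n = 20 * 5^(-n) is positive and strictly decreasing (ratio 5^(-1) < 1), so the supremum is d_1 = 20/5 = 4. Hence ||D|| = 4.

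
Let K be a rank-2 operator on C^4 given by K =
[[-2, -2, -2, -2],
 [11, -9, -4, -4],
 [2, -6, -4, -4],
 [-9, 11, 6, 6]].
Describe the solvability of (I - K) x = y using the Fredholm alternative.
(I - K) is invertible (det(I - K) = 34 ≠ 0), so for every y in C^4 the equation (I - K) x = y has a unique solution.

K has rank 2 and factors as K = U V^T = u1 v1^T + u2 v2^T with u1 = (-1, -2, -2, 3), v1 = (-1, 3, 2, 2), u2 = (1, -3, 0, 2), v2 = (-3, 1, 0, 0) (multiplying out reproduces the displayed K). The nonzero eigenvalues of U V^T coincide with those of the 2 x 2 matrix G = V^T U = [[v1·u1, v1·u2], [v2·u1, v2·u2]] = [[-3, -6], [1, -6]], and by the Sylvester determinant identity det(I_4 - U V^T) = det(I_2 - V^T U) = det([[4, 6], [-1, 7]]) = (4)(7) - (6)(-1) = 34. (Direct check: I - K =
[[3, 2, 2, 2],
 [-11, 10, 4, 4],
 [-2, 6, 5, 4],
 [9, -11, -6, -5]]
has determinant 34.) The finite-dimensional Fredholm alternative says: either (I - K) is invertible, or ker(I - K) ≠ {0} and then range(I - K) = ker((I - K)^*)^⊥, with dim ker(I - K) = dim ker((I - K)^*). Since det(I - K) ≠ 0, 1 is not an eigenvalue of K and ker(I - K) = {0}, so we are in the first case: for every y there is a unique x = (I - K)^(-1) y. (Explicitly, by the Woodbury identity, (I - U V^T)^(-1) = I + U (I_2 - G)^(-1) V^T.)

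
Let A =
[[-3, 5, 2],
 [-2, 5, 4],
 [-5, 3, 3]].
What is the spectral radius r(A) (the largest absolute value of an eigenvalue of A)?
r(A) ≈ 4.1168

The eigenvalues of A are the roots of its characteristic polynomial. With M = A (coefficients from the trace, the sum of principal 2x2 minors, and det A):
  p(λ) = det(λ I - M) = λ^3 - 5λ^2 - λ + 41.
No integer candidate from the rational root theorem (±divisors of 41) is a root, so the roots are irrational. The cubic discriminant is Δ = -21168 < 0, so there is one real root and a complex-conjugate pair. p(-3) = -28 and p(-2) = 15 have opposite signs, so a root lies in (-3, -2); Newton's method refines it to λ ≈ -2.4192. Dividing out (λ - (-2.4192)) leaves approximately λ^2 - 7.4192λ + 16.9481. For λ^2 - 7.4192λ + 16.9481 the discriminant is -12.7485. It is negative, so the remaining roots are the complex-conjugate pair λ ≈ 3.7096 ± 1.7852i. Their product equals the constant term, so |λ|^2 ≈ 16.9481 and |λ| ≈ 4.1168.
Thus the eigenvalues (to 4 decimals) are -2.4192 (modulus 2.4192); 3.7096 ± 1.7852i (modulus 4.1168). The spectral radius is the largest modulus: r(A) ≈ 4.1168. (Cross-check: r(A) ≤ ||A||_2 ≈ 10.8057; equality holds whenever A is normal, though it can also hold for some non-normal A.)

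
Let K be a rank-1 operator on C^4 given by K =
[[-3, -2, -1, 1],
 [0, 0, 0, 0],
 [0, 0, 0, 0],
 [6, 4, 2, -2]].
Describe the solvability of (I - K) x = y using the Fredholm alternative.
(I - K) is invertible (det(I - K) = 6 ≠ 0), so for every y in C^4 the equation (I - K) x = y has a unique solution.

K has rank 1, so it is an outer product K = u v^T: every row of K is a multiple of one row vector. Reading off the entries, u = (-1, 0, 0, 2) and v = (3, 2, 1, -1) (row i of K equals u_i·v^T). A rank-one matrix u v^T satisfies K u = u (v·u) and kills the (3)-dimensional subspace v^⊥, so its characteristic polynomial is lambda^3 (lambda - v·u) with v·u = tr K = -5. Hence the eigenvalues of I - K are 1 (multiplicity 3) and 1 - (-5) = 6, so det(I - K) = 6. (Direct check: I - K =
[[4, 2, 1, -1],
 [0, 1, 0, 0],
 [0, 0, 1, 0],
 [-6, -4, -2, 3]]
has determinant 6.) The finite-dimensional Fredholm alternative says: either (I - K) is invertible, or ker(I - K) ≠ {0} and then range(I - K) = ker((I - K)^*)^⊥, with dim ker(I - K) = dim ker((I - K)^*). Since det(I - K) ≠ 0, 1 is not an eigenvalue of K and ker(I - K) = {0}, so we are in the first case: for every y there is a unique x = (I - K)^(-1) y. Explicitly, by the Sherman–Morrison formula, (I - u v^T)^(-1) = I + u v^T/(1 - v·u), i.e. (I - K)^(-1) = I + K/(6).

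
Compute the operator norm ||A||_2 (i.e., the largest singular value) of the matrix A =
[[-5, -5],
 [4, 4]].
||A||_2 = sqrt(82) ≈ 9.0554 (= sqrt(largest eigenvalue of A^T A))

||A||_2 = sigma_max(A) = sqrt(lambda_max(A^T A)). Form the symmetric matrix M = A^T A =
[[41, 41],
 [41, 41]].
Its characteristic polynomial (trace, determinant of M give the coefficients) is
  p(λ) = det(λ I - M) = λ^2 - 82λ.
For λ^2 - 82λ the discriminant is 6724. It is a perfect square (82^2), so the roots are rational: λ = (82 ± 82)/2 = 82, 0.
So the eigenvalues of A^T A are ≈ 0, 82 (all ≥ 0, as they must be for A^T A). The largest is λ_max = 82, hence ||A||_2 = sqrt(λ_max) = sqrt(82) ≈ 9.0554.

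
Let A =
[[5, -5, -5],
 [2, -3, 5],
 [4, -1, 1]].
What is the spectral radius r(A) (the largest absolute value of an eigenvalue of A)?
r(A) ≈ 6.4288

The eigenvalues of A are the roots of its characteristic polynomial. With M = A (coefficients from the trace, the sum of principal 2x2 minors, and det A):
  p(λ) = det(λ I - M) = λ^3 - 3λ^2 + 22λ + 130.
No integer candidate from the rational root theorem (±divisors of 130) is a root, so the roots are irrational. The cubic discriminant is Δ = -634936 < 0, so there is one real root and a complex-conjugate pair. p(-4) = -70 and p(-3) = 10 have opposite signs, so a root lies in (-4, -3); Newton's method refines it to λ ≈ -3.1454. Dividing out (λ - (-3.1454)) leaves approximately λ^2 - 6.1454λ + 41.3299. For λ^2 - 6.1454λ + 41.3299 the discriminant is -127.5535. It is negative, so the remaining roots are the complex-conjugate pair λ ≈ 3.0727 ± 5.647i. Their product equals the constant term, so |λ|^2 ≈ 41.3299 and |λ| ≈ 6.4288.
Thus the eigenvalues (to 4 decimals) are -3.1454 (modulus 3.1454); 3.0727 ± 5.647i (modulus 6.4288). The spectral radius is the largest modulus: r(A) ≈ 6.4288. (Cross-check: r(A) ≤ ||A||_2 ≈ 9.0493; equality holds whenever A is normal, though it can also hold for some non-normal A.)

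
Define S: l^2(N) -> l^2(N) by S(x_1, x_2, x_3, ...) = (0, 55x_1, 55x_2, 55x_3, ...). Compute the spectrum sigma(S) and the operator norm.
sigma(S) = closed disk {z in C : |z| ≤ 55}; ||S|| = 55

Note S = 55·U where U is the unit right shift (U x)_k = x_{k-1} (with x_0 := 0); so ||S|| = 55||U|| and sigma(S) = 55·sigma(U). ||S x||^2 = sum_{k≥1} |55x_k|^2 = 3025||x||^2, so ||S|| = 55 and sigma(S) ⊂ {|z| ≤ 55}. For any |lambda| < 55, the equation (S - lambda I) x = 0 forces x_1 = 0, then 55x_k = lambda x_{k+1} ⇒ x = 0, so S has no eigenvalues. But (S - lambda I) is not surjective for |lambda| < 55: solving (S - lambda I) x = e_1 would require x_n proportional to (lambda/55)^(-n), which is not in l^2. So every |lambda| < 55 lies in the residual spectrum. The boundary |lambda| = 55 is in the approximate point spectrum (the spectrum is closed). Hence sigma(S) is the closed disk of radius 55.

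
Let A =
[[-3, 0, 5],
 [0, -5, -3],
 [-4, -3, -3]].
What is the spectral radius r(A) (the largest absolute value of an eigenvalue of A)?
r(A) ≈ 5.9214

The eigenvalues of A are the roots of its characteristic polynomial. With M = A (coefficients from the trace, the sum of principal 2x2 minors, and det A):
  p(λ) = det(λ I - M) = λ^3 + 11λ^2 + 50λ + 118.
No integer candidate from the rational root theorem (±divisors of 118) is a root, so the roots are irrational. The cubic discriminant is Δ = -33480 < 0, so there is one real root and a complex-conjugate pair. p(-6) = -2 and p(-5) = 18 have opposite signs, so a root lies in (-6, -5); Newton's method refines it to λ ≈ -5.9214. Dividing out (λ - (-5.9214)) leaves approximately λ^2 + 5.0786λ + 19.9276. For λ^2 + 5.0786λ + 19.9276 the discriminant is -53.9186. It is negative, so the remaining roots are the complex-conjugate pair λ ≈ -2.5393 ± 3.6715i. Their product equals the constant term, so |λ|^2 ≈ 19.9276 and |λ| ≈ 4.464.
Thus the eigenvalues (to 4 decimals) are -5.9214 (modulus 5.9214); -2.5393 ± 3.6715i (modulus 4.464). The spectral radius is the largest modulus: r(A) ≈ 5.9214. (Cross-check: r(A) ≤ ||A||_2 ≈ 7.9819; equality holds whenever A is normal, though it can also hold for some non-normal A.)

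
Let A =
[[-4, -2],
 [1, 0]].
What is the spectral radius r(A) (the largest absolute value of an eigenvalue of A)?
r(A) = (4 + sqrt(8))/2 ≈ 3.4142

The eigenvalues of A are the roots of its characteristic polynomial. With M = A (coefficients from the trace and determinant):
  p(λ) = det(λ I - M) = λ^2 + 4λ + 2.
For λ^2 + 4λ + 2 the discriminant is 8. It is nonnegative but not a perfect square, so the roots are real and irrational: λ = (-4 ± sqrt(8))/2 ≈ -0.5858, -3.4142.
Thus the eigenvalues (to 4 decimals) are -0.5858 (modulus 0.5858); -3.4142 (modulus 3.4142). The spectral radius is the largest modulus: r(A) = (4 + sqrt(8))/2 ≈ 3.4142. (Cross-check: r(A) ≤ ||A||_2 ≈ 4.5616; equality holds whenever A is normal, though it can also hold for some non-normal A.)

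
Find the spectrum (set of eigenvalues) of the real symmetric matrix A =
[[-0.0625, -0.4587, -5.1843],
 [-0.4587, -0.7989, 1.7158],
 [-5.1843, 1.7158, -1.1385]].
sigma(A) ≈ {-6, -1, 5}

A is real symmetric, so its spectrum consists of real eigenvalues. Expanding the characteristic polynomial of the displayed matrix gives
  det(λ I - A) = p(λ) = λ^3 + (2)λ^2 + (-29)λ + (-30).
Solving p(λ) = 0 yields eigenvalues ≈ -6, -1, 5. (A is shown rounded to 4 decimals, so these recover the underlying integer eigenvalues to within that precision.)
Verification: the trace of A = -2 equals the sum of eigenvalues -2, and det(A) ≈ 29.9992 matches the eigenvalue product 30.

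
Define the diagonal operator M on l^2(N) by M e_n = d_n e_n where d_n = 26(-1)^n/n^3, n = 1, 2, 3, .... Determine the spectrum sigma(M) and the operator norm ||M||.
sigma(M) = {26(-1)^n/n^3 : n ≥ 1} ∪ {0}; ||M|| = 26

A bounded diagonal operator on l^2 with diagonal entries d_n has spectrum equal to the closure of {d_n : n ≥ 1}: every d_n is an eigenvalue (with eigenvector e_n), so {d_n} ⊂ sigma(M); the spectrum is closed, so its closure is too; and for lambda not in the closure, (M - lambda I) has bounded inverse (the diagonal entries 1/(d_n - lambda) are bounded). For our sequence d_n = 26(-1)^n/n^3, n = 1, 2, 3, ...:
  - {d_n} = {26(-1)^n/n^3 : n ≥ 1}; the only limit point is 0
  - closure = {26(-1)^n/n^3 : n ≥ 1} ∪ {0}
For the norm: a diagonal operator has ||M|| = sup_n |d_n|. Here |d_n| = 26/n^3 is decreasing, so sup_n |d_n| = |d_1| = 26. So ||M|| = 26.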